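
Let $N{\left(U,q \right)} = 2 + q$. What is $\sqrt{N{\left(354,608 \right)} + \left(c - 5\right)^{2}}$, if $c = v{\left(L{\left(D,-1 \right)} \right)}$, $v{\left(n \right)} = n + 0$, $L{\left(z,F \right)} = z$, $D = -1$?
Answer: $\sqrt{646} \approx 25.417$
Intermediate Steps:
$v{\left(n \right)} = n$
$c = -1$
$\sqrt{N{\left(354,608 \right)} + \left(c - 5\right)^{2}} = \sqrt{\left(2 + 608\right) + \left(-1 - 5\right)^{2}} = \sqrt{610 + \left(-6\right)^{2}} = \sqrt{610 + 36} = \sqrt{646}$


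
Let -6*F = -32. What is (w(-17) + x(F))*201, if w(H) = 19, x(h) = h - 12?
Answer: 2479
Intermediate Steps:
F = 16/3 (F = -⅙*(-32) = 16/3 ≈ 5.3333)
x(h) = -12 + h
(w(-17) + x(F))*201 = (19 + (-12 + 16/3))*201 = (19 - 20/3)*201 = (37/3)*201 = 2479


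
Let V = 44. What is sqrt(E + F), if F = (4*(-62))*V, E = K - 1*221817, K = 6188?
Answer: I*sqrt(226541) ≈ 475.96*I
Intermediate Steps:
E = -215629 (E = 6188 - 1*221817 = 6188 - 221817 = -215629)
F = -10912 (F = (4*(-62))*44 = -248*44 = -10912)
sqrt(E + F) = sqrt(-215629 - 10912) = sqrt(-226541) = I*sqrt(226541)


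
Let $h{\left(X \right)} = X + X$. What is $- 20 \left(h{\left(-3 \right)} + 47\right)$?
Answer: $-820$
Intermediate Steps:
$h{\left(X \right)} = 2 X$
$- 20 \left(h{\left(-3 \right)} + 47\right) = - 20 \left(2 \left(-3\right) + 47\right) = - 20 \left(-6 + 47\right) = \left(-20\right) 41 = -820$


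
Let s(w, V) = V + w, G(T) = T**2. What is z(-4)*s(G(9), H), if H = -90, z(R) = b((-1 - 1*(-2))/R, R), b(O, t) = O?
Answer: 9/4 ≈ 2.2500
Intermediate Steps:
z(R) = 1/R (z(R) = (-1 - 1*(-2))/R = (-1 + 2)/R = 1/R)
z(-4)*s(G(9), H) = (-90 + 9**2)/(-4) = -(-90 + 81)/4 = -1/4*(-9) = 9/4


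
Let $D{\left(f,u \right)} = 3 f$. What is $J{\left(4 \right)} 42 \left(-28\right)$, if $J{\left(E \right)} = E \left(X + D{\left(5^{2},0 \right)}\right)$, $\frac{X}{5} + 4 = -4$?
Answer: $-164640$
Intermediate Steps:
$X = -40$ ($X = -20 + 5 \left(-4\right) = -20 - 20 = -40$)
$J{\left(E \right)} = 35 E$ ($J{\left(E \right)} = E \left(-40 + 3 \cdot 5^{2}\right) = E \left(-40 + 3 \cdot 25\right) = E \left(-40 + 75\right) = E 35 = 35 E$)
$J{\left(4 \right)} 42 \left(-28\right) = 35 \cdot 4 \cdot 42 \left(-28\right) = 140 \cdot 42 \left(-28\right) = 5880 \left(-28\right) = -164640$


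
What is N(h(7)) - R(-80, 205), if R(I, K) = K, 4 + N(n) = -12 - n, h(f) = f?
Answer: -228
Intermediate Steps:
N(n) = -16 - n (N(n) = -4 + (-12 - n) = -16 - n)
N(h(7)) - R(-80, 205) = (-16 - 1*7) - 1*205 = (-16 - 7) - 205 = -23 - 205 = -228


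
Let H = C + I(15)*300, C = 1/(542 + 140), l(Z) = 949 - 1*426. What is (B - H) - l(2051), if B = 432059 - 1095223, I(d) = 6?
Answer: -453862135/682 ≈ -6.6549e+5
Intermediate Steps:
l(Z) = 523 (l(Z) = 949 - 426 = 523)
B = -663164
C = 1/682 ≈ 0.0014663
H = 1227601/682 (H = 1/682 + 6*300 = 1/682 + 1800 = 1227601/682 ≈ 1800.0)
(B - H) - l(2051) = (-663164 - 1*1227601/682) - 1*523 = (-663164 - 1227601/682) - 523 = -453505449/682 - 523 = -453862135/682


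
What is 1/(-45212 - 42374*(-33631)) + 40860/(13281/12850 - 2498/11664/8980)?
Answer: 40702092729199815335549/1029522884506442534 ≈ 39535.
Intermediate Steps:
1/(-45212 - 42374*(-33631)) + 40860/(13281/12850 - 2498/11664/8980) = -1/33631/(-87586) + 40860/(13281*(1/12850) - 2498*1/11664*(1/8980)) = -1/87586*(-1/33631) + 40860/(13281/12850 - 1249/5832*1/8980) = 1/2945604766 + 40860/(13281/12850 - 1249/52371360) = 1/2945604766 + 40860/(69552798251/67297197600) = 1/2945604766 + 40860*(67297197600/69552798251) = 1/2945604766 + 2749763493936000/69552798251 = 40702092729199815335549/1029522884506442534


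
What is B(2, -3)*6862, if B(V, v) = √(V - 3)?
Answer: 6862*I ≈ 6862.0*I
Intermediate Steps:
B(V, v) = √(-3 + V)
B(2, -3)*6862 = √(-3 + 2)*6862 = √(-1)*6862 = I*6862 = 6862*I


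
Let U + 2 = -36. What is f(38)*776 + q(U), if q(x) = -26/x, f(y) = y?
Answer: 560285/19 ≈ 29489.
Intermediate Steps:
U = -38 (U = -2 - 36 = -38)
f(38)*776 + q(U) = 38*776 - 26/(-38) = 29488 - 26*(-1/38) = 29488 + 13/19 = 560285/19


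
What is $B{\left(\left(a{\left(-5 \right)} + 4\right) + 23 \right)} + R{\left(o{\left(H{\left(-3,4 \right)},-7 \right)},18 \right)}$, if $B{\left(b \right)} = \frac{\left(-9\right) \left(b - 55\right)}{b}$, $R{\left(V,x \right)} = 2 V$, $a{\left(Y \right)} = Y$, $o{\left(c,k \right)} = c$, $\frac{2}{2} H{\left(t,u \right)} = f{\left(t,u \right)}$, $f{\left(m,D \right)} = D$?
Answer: $\frac{43}{2} \approx 21.5$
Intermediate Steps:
$H{\left(t,u \right)} = u$
$B{\left(b \right)} = \frac{495 - 9 b}{b}$ ($B{\left(b \right)} = \frac{\left(-9\right) \left(-55 + b\right)}{b} = \frac{495 - 9 b}{b}$)
$B{\left(\left(a{\left(-5 \right)} + 4\right) + 23 \right)} + R{\left(o{\left(H{\left(-3,4 \right)},-7 \right)},18 \right)} = \left(-9 + \frac{495}{\left(-5 + 4\right) + 23}\right) + 2 \cdot 4 = \left(-9 + \frac{495}{-1 + 23}\right) + 8 = \left(-9 + \frac{495}{22}\right) + 8 = \left(-9 + 495 \cdot \frac{1}{22}\right) + 8 = \left(-9 + \frac{45}{2}\right) + 8 = \frac{27}{2} + 8 = \frac{43}{2}$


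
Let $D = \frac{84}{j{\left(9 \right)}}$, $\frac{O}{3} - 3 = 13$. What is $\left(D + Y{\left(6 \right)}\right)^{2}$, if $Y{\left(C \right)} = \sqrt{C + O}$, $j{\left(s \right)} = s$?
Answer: $\frac{1270}{9} + 56 \sqrt{6} \approx 278.28$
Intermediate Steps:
$O = 48$ ($O = 9 + 3 \cdot 13 = 9 + 39 = 48$)
$D = \frac{28}{3}$ ($D = \frac{84}{9} = 84 \cdot \frac{1}{9} = \frac{28}{3} \approx 9.3333$)
$Y{\left(C \right)} = \sqrt{48 + C}$ ($Y{\left(C \right)} = \sqrt{C + 48} = \sqrt{48 + C}$)
$\left(D + Y{\left(6 \right)}\right)^{2} = \left(\frac{28}{3} + \sqrt{48 + 6}\right)^{2} = \left(\frac{28}{3} + \sqrt{54}\right)^{2} = \left(\frac{28}{3} + 3 \sqrt{6}\right)^{2}$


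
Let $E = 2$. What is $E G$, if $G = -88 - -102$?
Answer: $28$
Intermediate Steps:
$G = 14$ ($G = -88 + 102 = 14$)
$E G = 2 \cdot 14 = 28$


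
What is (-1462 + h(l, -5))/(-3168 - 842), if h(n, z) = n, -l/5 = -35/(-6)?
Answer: 8947/24060 ≈ 0.37186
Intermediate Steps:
l = -175/6 (l = -(-175)/(-6) = -(-175)*(-1)/6 = -5*35/6 = -175/6 ≈ -29.167)
(-1462 + h(l, -5))/(-3168 - 842) = (-1462 - 175/6)/(-3168 - 842) = -8947/6/(-4010) = -8947/6*(-1/4010) = 8947/24060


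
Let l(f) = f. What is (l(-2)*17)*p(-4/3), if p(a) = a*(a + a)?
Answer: -1088/9 ≈ -120.89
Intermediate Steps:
p(a) = 2*a**2 (p(a) = a*(2*a) = 2*a**2)
(l(-2)*17)*p(-4/3) = (-2*17)*(2*(-4/3)**2) = -68*(-4*1/3)**2 = -68*(-4/3)**2 = -68*16/9 = -34*32/9 = -1088/9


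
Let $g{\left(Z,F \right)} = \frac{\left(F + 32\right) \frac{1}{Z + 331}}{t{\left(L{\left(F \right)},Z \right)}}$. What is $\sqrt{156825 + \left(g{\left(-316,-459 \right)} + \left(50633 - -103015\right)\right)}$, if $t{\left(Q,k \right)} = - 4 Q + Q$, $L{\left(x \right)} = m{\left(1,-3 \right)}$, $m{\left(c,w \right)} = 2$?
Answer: $\frac{31 \sqrt{290770}}{30} \approx 557.21$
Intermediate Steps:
$L{\left(x \right)} = 2$
$t{\left(Q,k \right)} = - 3 Q$
$g{\left(Z,F \right)} = - \frac{32 + F}{6 \left(331 + Z\right)}$ ($g{\left(Z,F \right)} = \frac{\left(F + 32\right) \frac{1}{Z + 331}}{\left(-3\right) 2} = \frac{\left(32 + F\right) \frac{1}{331 + Z}}{-6} = \frac{32 + F}{331 + Z} \left(- \frac{1}{6}\right) = - \frac{32 + F}{6 \left(331 + Z\right)}$)
$\sqrt{156825 + \left(g{\left(-316,-459 \right)} + \left(50633 - -103015\right)\right)} = \sqrt{156825 + \left(\frac{-32 - -459}{6 \left(331 - 316\right)} + \left(50633 - -103015\right)\right)} = \sqrt{156825 + \left(\frac{-32 + 459}{6 \cdot 15} + \left(50633 + 103015\right)\right)} = \sqrt{156825 + \left(\frac{1}{6} \cdot \frac{1}{15} \cdot 427 + 153648\right)} = \sqrt{156825 + \left(\frac{427}{90} + 153648\right)} = \sqrt{156825 + \frac{13828747}{90}} = \sqrt{\frac{27942997}{90}} = \frac{31 \sqrt{290770}}{30}$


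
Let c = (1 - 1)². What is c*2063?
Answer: 0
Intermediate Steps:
c = 0 (c = 0² = 0)
c*2063 = 0*2063 = 0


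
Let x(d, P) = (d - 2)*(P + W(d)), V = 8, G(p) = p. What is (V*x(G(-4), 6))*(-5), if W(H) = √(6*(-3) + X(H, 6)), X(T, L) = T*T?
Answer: 1440 + 240*I*√2 ≈ 1440.0 + 339.41*I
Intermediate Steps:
X(T, L) = T²
W(H) = √(-18 + H²) (W(H) = √(6*(-3) + H²) = √(-18 + H²))
x(d, P) = (-2 + d)*(P + √(-18 + d²)) (x(d, P) = (d - 2)*(P + √(-18 + d²)) = (-2 + d)*(P + √(-18 + d²)))
(V*x(G(-4), 6))*(-5) = (8*(-2*6 - 2*√(-18 + (-4)²) + 6*(-4) - 4*√(-18 + (-4)²)))*(-5) = (8*(-12 - 2*√(-18 + 16) - 24 - 4*√(-18 + 16)))*(-5) = (8*(-12 - 2*I*√2 - 24 - 4*I*√2))*(-5) = (8*(-36 - 6*I*√2))*(-5) = (-288 - 48*I*√2)*(-5) = 1440 + 240*I*√2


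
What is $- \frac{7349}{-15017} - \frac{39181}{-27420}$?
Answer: $\frac{789890657}{411766140} \approx 1.9183$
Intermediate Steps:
$- \frac{7349}{-15017} - \frac{39181}{-27420} = \left(-7349\right) \left(- \frac{1}{15017}\right) - - \frac{39181}{27420} = \frac{7349}{15017} + \frac{39181}{27420} = \frac{789890657}{411766140}$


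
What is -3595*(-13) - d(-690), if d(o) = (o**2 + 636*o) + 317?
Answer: 9158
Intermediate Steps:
d(o) = 317 + o**2 + 636*o
-3595*(-13) - d(-690) = -3595*(-13) - (317 + (-690)**2 + 636*(-690)) = 46735 - (317 + 476100 - 438840) = 46735 - 1*37577 = 46735 - 37577 = 9158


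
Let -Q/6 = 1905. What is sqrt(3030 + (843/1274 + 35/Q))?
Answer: 5*sqrt(145723551961)/34671 ≈ 55.051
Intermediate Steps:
Q = -11430 (Q = -6*1905 = -11430)
sqrt(3030 + (843/1274 + 35/Q)) = sqrt(3030 + (843/1274 + 35/(-11430))) = sqrt(3030 + (843*(1/1274) + 35*(-1/11430))) = sqrt(3030 + (843/1274 - 7/2286)) = sqrt(3030 + 479545/728091) = sqrt(2206595275/728091) = 5*sqrt(145723551961)/34671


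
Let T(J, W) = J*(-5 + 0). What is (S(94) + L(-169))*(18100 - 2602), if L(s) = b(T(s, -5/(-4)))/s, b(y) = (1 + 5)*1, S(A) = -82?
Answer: -214864272/169 ≈ -1.2714e+6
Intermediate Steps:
T(J, W) = -5*J (T(J, W) = J*(-5) = -5*J)
b(y) = 6 (b(y) = 6*1 = 6)
L(s) = 6/s
(S(94) + L(-169))*(18100 - 2602) = (-82 + 6/(-169))*(18100 - 2602) = (-82 + 6*(-1/169))*15498 = (-82 - 6/169)*15498 = -13864/169*15498 = -214864272/169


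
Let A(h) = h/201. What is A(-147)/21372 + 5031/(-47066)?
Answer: -3603157939/33697467492 ≈ -0.10693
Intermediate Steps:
A(h) = h/201 (A(h) = h*(1/201) = h/201)
A(-147)/21372 + 5031/(-47066) = ((1/201)*(-147))/21372 + 5031/(-47066) = -49/67*1/21372 + 5031*(-1/47066) = -49/1431924 - 5031/47066 = -3603157939/33697467492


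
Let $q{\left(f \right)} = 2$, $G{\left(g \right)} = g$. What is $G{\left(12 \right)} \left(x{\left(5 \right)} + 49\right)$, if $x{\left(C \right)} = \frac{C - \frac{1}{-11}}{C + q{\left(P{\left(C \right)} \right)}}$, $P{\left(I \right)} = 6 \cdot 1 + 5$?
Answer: $\frac{6564}{11} \approx 596.73$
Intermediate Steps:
$P{\left(I \right)} = 11$ ($P{\left(I \right)} = 6 + 5 = 11$)
$x{\left(C \right)} = \frac{\frac{1}{11} + C}{2 + C}$ ($x{\left(C \right)} = \frac{C - \frac{1}{-11}}{C + 2} = \frac{C - - \frac{1}{11}}{2 + C} = \frac{C + \frac{1}{11}}{2 + C} = \frac{\frac{1}{11} + C}{2 + C}$)
$G{\left(12 \right)} \left(x{\left(5 \right)} + 49\right) = 12 \left(\frac{\frac{1}{11} + 5}{2 + 5} + 49\right) = 12 \left(\frac{1}{7} \cdot \frac{56}{11} + 49\right) = 12 \left(\frac{8}{11} + 49\right) = 12 \cdot \frac{547}{11} = \frac{6564}{11}$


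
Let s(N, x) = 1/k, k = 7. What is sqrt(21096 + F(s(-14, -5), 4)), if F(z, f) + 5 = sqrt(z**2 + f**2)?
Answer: sqrt(1033459 + 7*sqrt(785))/7 ≈ 145.24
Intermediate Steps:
s(N, x) = 1/7
F(z, f) = -5 + sqrt(f**2 + z**2) (F(z, f) = -5 + sqrt(z**2 + f**2) = -5 + sqrt(f**2 + z**2))
sqrt(21096 + F(s(-14, -5), 4)) = sqrt(21096 + (-5 + sqrt(4**2 + (1/7)**2))) = sqrt(21096 + (-5 + sqrt(16 + 1/49))) = sqrt(21096 + (-5 + sqrt(785/49))) = sqrt(21096 + (-5 + sqrt(785)/7)) = sqrt(21091 + sqrt(785)/7)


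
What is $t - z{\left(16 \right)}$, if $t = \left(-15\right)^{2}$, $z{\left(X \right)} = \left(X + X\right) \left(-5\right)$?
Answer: $385$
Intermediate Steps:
$z{\left(X \right)} = - 10 X$ ($z{\left(X \right)} = 2 X \left(-5\right) = - 10 X$)
$t = 225$
$t - z{\left(16 \right)} = 225 - \left(-10\right) 16 = 225 - -160 = 225 + 160 = 385$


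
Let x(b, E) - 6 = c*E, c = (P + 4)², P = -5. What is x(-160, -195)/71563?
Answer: -189/71563 ≈ -0.0026410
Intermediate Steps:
c = 1 (c = (-5 + 4)² = (-1)² = 1)
x(b, E) = 6 + E (x(b, E) = 6 + 1*E = 6 + E)
x(-160, -195)/71563 = (6 - 195)/71563 = -189*1/71563 = -189/71563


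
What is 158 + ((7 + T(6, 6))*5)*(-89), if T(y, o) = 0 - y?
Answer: -287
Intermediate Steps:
T(y, o) = -y
158 + ((7 + T(6, 6))*5)*(-89) = 158 + ((7 - 1*6)*5)*(-89) = 158 + ((7 - 6)*5)*(-89) = 158 + (1*5)*(-89) = 158 + 5*(-89) = 158 - 445 = -287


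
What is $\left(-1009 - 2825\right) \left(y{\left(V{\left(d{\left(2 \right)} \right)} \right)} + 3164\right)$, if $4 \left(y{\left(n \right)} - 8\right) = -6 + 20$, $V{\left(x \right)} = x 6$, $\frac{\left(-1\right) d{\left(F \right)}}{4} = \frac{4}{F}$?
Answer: $-12174867$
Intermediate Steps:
$d{\left(F \right)} = - \frac{16}{F}$ ($d{\left(F \right)} = - 4 \frac{4}{F} = - \frac{16}{F}$)
$V{\left(x \right)} = 6 x$
$y{\left(n \right)} = \frac{23}{2}$ ($y{\left(n \right)} = 8 + \frac{-6 + 20}{4} = 8 + \frac{1}{4} \cdot 14 = 8 + \frac{7}{2} = \frac{23}{2}$)
$\left(-1009 - 2825\right) \left(y{\left(V{\left(d{\left(2 \right)} \right)} \right)} + 3164\right) = \left(-1009 - 2825\right) \left(\frac{23}{2} + 3164\right) = \left(-3834\right) \frac{6351}{2} = -12174867$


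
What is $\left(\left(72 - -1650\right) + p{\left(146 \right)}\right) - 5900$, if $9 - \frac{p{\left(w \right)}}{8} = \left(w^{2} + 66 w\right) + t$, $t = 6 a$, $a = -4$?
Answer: $-251530$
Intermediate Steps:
$t = -24$ ($t = 6 \left(-4\right) = -24$)
$p{\left(w \right)} = 264 - 528 w - 8 w^{2}$ ($p{\left(w \right)} = 72 - 8 \left(\left(w^{2} + 66 w\right) - 24\right) = 72 - 8 \left(-24 + w^{2} + 66 w\right) = 72 - \left(-192 + 8 w^{2} + 528 w\right) = 264 - 528 w - 8 w^{2}$)
$\left(\left(72 - -1650\right) + p{\left(146 \right)}\right) - 5900 = \left(\left(72 - -1650\right) - \left(76824 + 170528\right)\right) - 5900 = \left(\left(72 + 1650\right) - 247352\right) - 5900 = \left(1722 - 247352\right) - 5900 = -245630 - 5900 = -251530$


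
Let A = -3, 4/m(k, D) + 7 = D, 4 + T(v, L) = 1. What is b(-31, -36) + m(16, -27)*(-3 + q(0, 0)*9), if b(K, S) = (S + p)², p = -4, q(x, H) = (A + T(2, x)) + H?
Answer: 27314/17 ≈ 1606.7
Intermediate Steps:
T(v, L) = -3 (T(v, L) = -4 + 1 = -3)
m(k, D) = 4/(-7 + D)
q(x, H) = -6 + H (q(x, H) = (-3 - 3) + H = -6 + H)
b(K, S) = (-4 + S)² (b(K, S) = (S - 4)² = (-4 + S)²)
b(-31, -36) + m(16, -27)*(-3 + q(0, 0)*9) = (-4 - 36)² + (4/(-7 - 27))*(-3 + (-6 + 0)*9) = (-40)² + (4/(-34))*(-3 - 6*9) = 1600 + (4*(-1/34))*(-3 - 54) = 1600 - 2/17*(-57) = 1600 + 114/17 = 27314/17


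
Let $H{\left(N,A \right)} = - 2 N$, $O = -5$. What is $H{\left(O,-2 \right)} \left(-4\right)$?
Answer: $-40$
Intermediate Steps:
$H{\left(O,-2 \right)} \left(-4\right) = \left(-2\right) \left(-5\right) \left(-4\right) = 10 \left(-4\right) = -40$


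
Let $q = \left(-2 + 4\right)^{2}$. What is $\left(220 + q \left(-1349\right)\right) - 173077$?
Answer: $-178253$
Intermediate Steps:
$q = 4$ ($q = 2^{2} = 4$)
$\left(220 + q \left(-1349\right)\right) - 173077 = \left(220 + 4 \left(-1349\right)\right) - 173077 = \left(220 - 5396\right) - 173077 = -5176 - 173077 = -178253$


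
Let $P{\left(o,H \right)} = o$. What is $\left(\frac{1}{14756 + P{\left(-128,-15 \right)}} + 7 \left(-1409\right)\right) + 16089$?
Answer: $\frac{91073929}{14628} \approx 6226.0$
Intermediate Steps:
$\left(\frac{1}{14756 + P{\left(-128,-15 \right)}} + 7 \left(-1409\right)\right) + 16089 = \left(\frac{1}{14756 - 128} + 7 \left(-1409\right)\right) + 16089 = \left(\frac{1}{14628} - 9863\right) + 16089 = - \frac{144275963}{14628} + 16089 = \frac{91073929}{14628}$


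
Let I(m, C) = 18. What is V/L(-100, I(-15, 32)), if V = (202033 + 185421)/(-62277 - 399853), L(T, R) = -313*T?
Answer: -193727/7232334500 ≈ -2.6786e-5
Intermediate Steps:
V = -193727/231065 (V = 387454/(-462130) = 387454*(-1/462130) = -193727/231065 ≈ -0.83841)
V/L(-100, I(-15, 32)) = -193727/(231065*((-313*(-100)))) = -193727/231065/31300 = -193727/231065*1/31300 = -193727/7232334500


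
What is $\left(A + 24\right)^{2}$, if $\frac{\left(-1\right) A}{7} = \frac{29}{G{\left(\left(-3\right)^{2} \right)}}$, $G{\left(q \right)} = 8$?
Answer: $\frac{121}{64} \approx 1.8906$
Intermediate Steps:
$A = - \frac{203}{8}$ ($A = - 7 \cdot \frac{29}{8} = - 7 \cdot 29 \cdot \frac{1}{8} = \left(-7\right) \frac{29}{8} = - \frac{203}{8} \approx -25.375$)
$\left(A + 24\right)^{2} = \left(- \frac{203}{8} + 24\right)^{2} = \left(- \frac{11}{8}\right)^{2} = \frac{121}{64}$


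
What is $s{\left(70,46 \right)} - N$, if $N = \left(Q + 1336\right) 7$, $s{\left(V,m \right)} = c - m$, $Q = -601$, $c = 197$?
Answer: $-4994$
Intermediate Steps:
$s{\left(V,m \right)} = 197 - m$
$N = 5145$ ($N = \left(-601 + 1336\right) 7 = 735 \cdot 7 = 5145$)
$s{\left(70,46 \right)} - N = \left(197 - 46\right) - 5145 = 151 - 5145 = -4994$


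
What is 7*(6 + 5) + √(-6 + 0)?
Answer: 77 + I*√6 ≈ 77.0 + 2.4495*I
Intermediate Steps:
7*(6 + 5) + √(-6 + 0) = 7*11 + √(-6) = 77 + I*√6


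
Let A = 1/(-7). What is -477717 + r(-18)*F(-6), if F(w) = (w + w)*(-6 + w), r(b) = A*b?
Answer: -3341427/7 ≈ -4.7735e+5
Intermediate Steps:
A = -⅐ ≈ -0.14286
r(b) = -b/7
F(w) = 2*w*(-6 + w) (F(w) = (2*w)*(-6 + w) = 2*w*(-6 + w))
-477717 + r(-18)*F(-6) = -477717 + (-⅐*(-18))*(2*(-6)*(-6 - 6)) = -477717 + 18*(2*(-6)*(-12))/7 = -477717 + (18/7)*144 = -477717 + 2592/7 = -3341427/7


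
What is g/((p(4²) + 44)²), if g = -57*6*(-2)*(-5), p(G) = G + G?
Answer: -45/76 ≈ -0.59210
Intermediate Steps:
p(G) = 2*G
g = -3420 (g = -(-684)*(-5) = -57*60 = -3420)
g/((p(4²) + 44)²) = -3420/(2*4² + 44)² = -3420/(2*16 + 44)² = -3420/(32 + 44)² = -3420/(76²) = -3420/5776 = -3420*1/5776 = -45/76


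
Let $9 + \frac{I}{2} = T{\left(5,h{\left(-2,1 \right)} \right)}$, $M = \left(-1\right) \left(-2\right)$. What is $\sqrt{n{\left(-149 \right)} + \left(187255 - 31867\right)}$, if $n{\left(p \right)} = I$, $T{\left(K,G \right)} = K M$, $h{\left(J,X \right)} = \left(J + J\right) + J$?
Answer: $\sqrt{155390} \approx 394.2$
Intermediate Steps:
$h{\left(J,X \right)} = 3 J$ ($h{\left(J,X \right)} = 2 J + J = 3 J$)
$M = 2$
$T{\left(K,G \right)} = 2 K$ ($T{\left(K,G \right)} = K 2 = 2 K$)
$I = 2$ ($I = -18 + 2 \cdot 2 \cdot 5 = -18 + 2 \cdot 10 = -18 + 20 = 2$)
$n{\left(p \right)} = 2$
$\sqrt{n{\left(-149 \right)} + \left(187255 - 31867\right)} = \sqrt{2 + \left(187255 - 31867\right)} = \sqrt{2 + 155388} = \sqrt{155390}$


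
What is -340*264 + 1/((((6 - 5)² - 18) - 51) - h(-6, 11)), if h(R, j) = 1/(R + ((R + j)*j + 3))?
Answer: -317481172/3537 ≈ -89760.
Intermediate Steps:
h(R, j) = 1/(3 + R + j*(R + j)) (h(R, j) = 1/(R + (j*(R + j) + 3)) = 1/(R + (3 + j*(R + j))) = 1/(3 + R + j*(R + j)))
-340*264 + 1/((((6 - 5)² - 18) - 51) - h(-6, 11)) = -340*264 + 1/((((6 - 5)² - 18) - 51) - 1/(3 - 6 + 11² - 6*11)) = -89760 + 1/(((1² - 18) - 51) - 1/(3 - 6 + 121 - 66)) = -89760 + 1/(((1 - 18) - 51) - 1/52) = -89760 + 1/((-17 - 51) - 1*1/52) = -89760 + 1/(-68 - 1/52) = -89760 + 1/(-3537/52) = -89760 - 52/3537 = -317481172/3537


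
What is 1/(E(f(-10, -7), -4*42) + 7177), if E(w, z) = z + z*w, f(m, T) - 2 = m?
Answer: 1/8353 ≈ 0.00011972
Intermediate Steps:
f(m, T) = 2 + m
E(w, z) = z + w*z
1/(E(f(-10, -7), -4*42) + 7177) = 1/((-4*42)*(1 + (2 - 10)) + 7177) = 1/(-168*(1 - 8) + 7177) = 1/(-168*(-7) + 7177) = 1/(1176 + 7177) = 1/8353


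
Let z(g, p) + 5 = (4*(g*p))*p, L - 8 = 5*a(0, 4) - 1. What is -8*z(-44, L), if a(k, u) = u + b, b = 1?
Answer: 1441832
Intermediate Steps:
a(k, u) = 1 + u (a(k, u) = u + 1 = 1 + u)
L = 32 (L = 8 + (5*(1 + 4) - 1) = 8 + (5*5 - 1) = 8 + (25 - 1) = 8 + 24 = 32)
z(g, p) = -5 + 4*g*p² (z(g, p) = -5 + (4*(g*p))*p = -5 + (4*g*p)*p = -5 + 4*g*p²)
-8*z(-44, L) = -8*(-5 + 4*(-44)*32²) = -8*(-5 + 4*(-44)*1024) = -8*(-5 - 180224) = -8*(-180229) = 1441832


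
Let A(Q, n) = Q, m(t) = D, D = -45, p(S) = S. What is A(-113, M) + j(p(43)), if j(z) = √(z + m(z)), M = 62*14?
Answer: -113 + I*√2 ≈ -113.0 + 1.4142*I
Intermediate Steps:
m(t) = -45
M = 868
j(z) = √(-45 + z) (j(z) = √(z - 45) = √(-45 + z))
A(-113, M) + j(p(43)) = -113 + √(-45 + 43) = -113 + √(-2) = -113 + I*√2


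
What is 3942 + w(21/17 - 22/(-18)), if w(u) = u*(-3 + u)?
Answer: 92247070/23409 ≈ 3940.7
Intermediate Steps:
3942 + w(21/17 - 22/(-18)) = 3942 + (21/17 - 22/(-18))*(-3 + (21/17 - 22/(-18))) = 3942 + (21*(1/17) - 22*(-1/18))*(-3 + (21*(1/17) - 22*(-1/18))) = 3942 + (21/17 + 11/9)*(-3 + (21/17 + 11/9)) = 3942 + 376*(-3 + 376/153)/153 = 3942 + (376/153)*(-83/153) = 3942 - 31208/23409 = 92247070/23409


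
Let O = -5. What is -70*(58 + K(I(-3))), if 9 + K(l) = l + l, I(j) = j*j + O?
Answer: -3990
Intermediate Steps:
I(j) = -5 + j² (I(j) = j*j - 5 = j² - 5 = -5 + j²)
K(l) = -9 + 2*l (K(l) = -9 + (l + l) = -9 + 2*l)
-70*(58 + K(I(-3))) = -70*(58 + (-9 + 2*(-5 + (-3)²))) = -70*(58 + (-9 + 2*(-5 + 9))) = -70*(58 + (-9 + 2*4)) = -70*(58 + (-9 + 8)) = -70*(58 - 1) = -70*57 = -3990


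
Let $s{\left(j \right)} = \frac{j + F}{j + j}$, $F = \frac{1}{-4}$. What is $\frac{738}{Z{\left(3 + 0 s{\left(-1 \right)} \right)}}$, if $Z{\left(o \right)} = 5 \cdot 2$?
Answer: $\frac{369}{5} \approx 73.8$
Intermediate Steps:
$F = - \frac{1}{4} \approx -0.25$
$s{\left(j \right)} = \frac{- \frac{1}{4} + j}{2 j}$ ($s{\left(j \right)} = \frac{j - \frac{1}{4}}{j + j} = \frac{- \frac{1}{4} + j}{2 j}$)
$Z{\left(o \right)} = 10$
$\frac{738}{Z{\left(3 + 0 s{\left(-1 \right)} \right)}} = \frac{738}{10} = 738 \cdot \frac{1}{10} = \frac{369}{5}$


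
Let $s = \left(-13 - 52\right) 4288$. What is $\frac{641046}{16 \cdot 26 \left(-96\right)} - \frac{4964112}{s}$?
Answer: $\frac{3921161}{2229760} \approx 1.7586$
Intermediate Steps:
$s = -278720$ ($s = \left(-65\right) 4288 = -278720$)
$\frac{641046}{16 \cdot 26 \left(-96\right)} - \frac{4964112}{s} = \frac{641046}{16 \cdot 26 \left(-96\right)} - \frac{4964112}{-278720} = \frac{641046}{416 \left(-96\right)} - - \frac{310257}{17420} = \frac{641046}{-39936} + \frac{310257}{17420} = 641046 \left(- \frac{1}{39936}\right) + \frac{310257}{17420} = - \frac{106841}{6656} + \frac{310257}{17420} = \frac{3921161}{2229760}$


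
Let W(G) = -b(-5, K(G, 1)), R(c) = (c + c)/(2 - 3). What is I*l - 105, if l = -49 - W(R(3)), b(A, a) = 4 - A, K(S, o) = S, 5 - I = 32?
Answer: 975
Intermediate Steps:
I = -27 (I = 5 - 1*32 = 5 - 32 = -27)
R(c) = -2*c (R(c) = (2*c)/(-1) = (2*c)*(-1) = -2*c)
W(G) = -9 (W(G) = -(4 - 1*(-5)) = -(4 + 5) = -1*9 = -9)
l = -40 (l = -49 - 1*(-9) = -49 + 9 = -40)
I*l - 105 = -27*(-40) - 105 = 1080 - 105 = 975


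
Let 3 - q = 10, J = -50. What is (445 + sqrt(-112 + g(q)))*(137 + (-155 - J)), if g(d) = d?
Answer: 14240 + 32*I*sqrt(119) ≈ 14240.0 + 349.08*I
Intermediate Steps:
q = -7 (q = 3 - 1*10 = 3 - 10 = -7)
(445 + sqrt(-112 + g(q)))*(137 + (-155 - J)) = (445 + sqrt(-112 - 7))*(137 + (-155 - 1*(-50))) = (445 + sqrt(-119))*(137 + (-155 + 50)) = (445 + I*sqrt(119))*(137 - 105) = (445 + I*sqrt(119))*32 = 14240 + 32*I*sqrt(119)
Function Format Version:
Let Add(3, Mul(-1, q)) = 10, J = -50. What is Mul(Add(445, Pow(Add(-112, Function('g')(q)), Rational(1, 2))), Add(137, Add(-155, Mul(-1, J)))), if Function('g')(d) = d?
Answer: Add(14240, Mul(32, I, Pow(119, Rational(1, 2)))) ≈ Add(14240., Mul(349.08, I))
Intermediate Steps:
q = -7 (q = Add(3, Mul(-1, 10)) = Add(3, -10) = -7)
Mul(Add(445, Pow(Add(-112, Function('g')(q)), Rational(1, 2))), Add(137, Add(-155, Mul(-1, J)))) = Mul(Add(445, Pow(Add(-112, -7), Rational(1, 2))), Add(137, Add(-155, Mul(-1, -50)))) = Mul(Add(445, Pow(-119, Rational(1, 2))), Add(137, Add(-155, 50))) = Mul(Add(445, Mul(I, Pow(119, Rational(1, 2)))), Add(137, -105)) = Mul(Add(445, Mul(I, Pow(119, Rational(1, 2)))), 32) = Add(14240, Mul(32, I, Pow(119, Rational(1, 2))))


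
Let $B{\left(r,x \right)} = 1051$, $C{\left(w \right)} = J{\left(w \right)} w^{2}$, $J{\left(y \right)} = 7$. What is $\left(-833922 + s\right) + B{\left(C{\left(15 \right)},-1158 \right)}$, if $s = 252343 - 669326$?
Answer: $-1249854$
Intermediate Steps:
$C{\left(w \right)} = 7 w^{2}$
$s = -416983$
$\left(-833922 + s\right) + B{\left(C{\left(15 \right)},-1158 \right)} = \left(-833922 - 416983\right) + 1051 = -1250905 + 1051 = -1249854$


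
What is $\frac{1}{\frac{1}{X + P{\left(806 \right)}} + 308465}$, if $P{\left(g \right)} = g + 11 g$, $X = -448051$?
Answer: $\frac{438379}{135224578234} \approx 3.2419 \cdot 10^{-6}$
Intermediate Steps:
$P{\left(g \right)} = 12 g$
$\frac{1}{\frac{1}{X + P{\left(806 \right)}} + 308465} = \frac{1}{\frac{1}{-448051 + 12 \cdot 806} + 308465} = \frac{1}{\frac{1}{-448051 + 9672} + 308465} = \frac{1}{\frac{1}{-438379} + 308465} = \frac{1}{- \frac{1}{438379} + 308465} = \frac{1}{\frac{135224578234}{438379}} = \frac{438379}{135224578234}$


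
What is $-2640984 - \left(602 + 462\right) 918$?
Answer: $-3617736$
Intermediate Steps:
$-2640984 - \left(602 + 462\right) 918 = -2640984 - 1064 \cdot 918 = -2640984 - 976752 = -3617736$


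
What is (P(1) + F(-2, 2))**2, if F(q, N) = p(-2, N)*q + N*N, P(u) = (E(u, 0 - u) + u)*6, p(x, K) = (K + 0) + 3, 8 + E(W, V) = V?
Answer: 2916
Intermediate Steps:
E(W, V) = -8 + V
p(x, K) = 3 + K (p(x, K) = K + 3 = 3 + K)
P(u) = -48 (P(u) = ((-8 + (0 - u)) + u)*6 = ((-8 - u) + u)*6 = -8*6 = -48)
F(q, N) = N**2 + q*(3 + N) (F(q, N) = (3 + N)*q + N*N = q*(3 + N) + N**2 = N**2 + q*(3 + N))
(P(1) + F(-2, 2))**2 = (-48 + (2**2 - 2*(3 + 2)))**2 = (-48 + (4 - 2*5))**2 = (-48 + (4 - 10))**2 = (-48 - 6)**2 = (-54)**2 = 2916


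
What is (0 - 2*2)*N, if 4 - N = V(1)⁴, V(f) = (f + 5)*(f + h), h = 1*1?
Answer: 82928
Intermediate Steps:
h = 1
V(f) = (1 + f)*(5 + f) (V(f) = (f + 5)*(f + 1) = (5 + f)*(1 + f) = (1 + f)*(5 + f))
N = -20732 (N = 4 - (5 + 1² + 6*1)⁴ = 4 - (5 + 1 + 6)⁴ = 4 - 1*12⁴ = 4 - 1*20736 = 4 - 20736 = -20732)
(0 - 2*2)*N = (0 - 2*2)*(-20732) = (0 - 4)*(-20732) = -4*(-20732) = 82928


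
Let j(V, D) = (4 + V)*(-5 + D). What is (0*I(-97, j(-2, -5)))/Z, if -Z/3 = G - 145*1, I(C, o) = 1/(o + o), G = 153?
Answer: 0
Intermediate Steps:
j(V, D) = (-5 + D)*(4 + V)
I(C, o) = 1/(2*o)
Z = -24 (Z = -3*(153 - 145*1) = -3*(153 - 145) = -3*8 = -24)
(0*I(-97, j(-2, -5)))/Z = (0*(1/(2*(-20 - 5*(-2) + 4*(-5) - 5*(-2)))))/(-24) = (0*(1/(2*(-20 + 10 - 20 + 10))))*(-1/24) = (0*((1/2)/(-20)))*(-1/24) = (0*((1/2)*(-1/20)))*(-1/24) = (0*(-1/40))*(-1/24) = 0*(-1/24) = 0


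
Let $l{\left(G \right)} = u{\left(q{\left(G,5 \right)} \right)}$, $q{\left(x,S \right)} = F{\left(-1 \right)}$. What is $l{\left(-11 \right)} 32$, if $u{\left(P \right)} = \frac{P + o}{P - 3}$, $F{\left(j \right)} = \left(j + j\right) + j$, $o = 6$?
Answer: $-16$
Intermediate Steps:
$F{\left(j \right)} = 3 j$ ($F{\left(j \right)} = 2 j + j = 3 j$)
$q{\left(x,S \right)} = -3$ ($q{\left(x,S \right)} = 3 \left(-1\right) = -3$)
$u{\left(P \right)} = \frac{6 + P}{-3 + P}$ ($u{\left(P \right)} = \frac{P + 6}{P - 3} = \frac{6 + P}{-3 + P}$)
$l{\left(G \right)} = - \frac{1}{2}$ ($l{\left(G \right)} = \frac{6 - 3}{-3 - 3} = \frac{1}{-6} \cdot 3 = \left(- \frac{1}{6}\right) 3 = - \frac{1}{2}$)
$l{\left(-11 \right)} 32 = \left(- \frac{1}{2}\right) 32 = -16$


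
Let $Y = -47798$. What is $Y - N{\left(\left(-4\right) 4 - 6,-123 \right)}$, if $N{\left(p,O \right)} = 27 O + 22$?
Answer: $-44499$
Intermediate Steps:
$N{\left(p,O \right)} = 22 + 27 O$
$Y - N{\left(\left(-4\right) 4 - 6,-123 \right)} = -47798 - \left(22 + 27 \left(-123\right)\right) = -47798 - \left(22 - 3321\right) = -47798 - -3299 = -47798 + 3299 = -44499$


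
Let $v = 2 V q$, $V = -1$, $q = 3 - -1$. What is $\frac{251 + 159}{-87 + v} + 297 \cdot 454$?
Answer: $\frac{2561840}{19} \approx 1.3483 \cdot 10^{5}$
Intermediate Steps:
$q = 4$ ($q = 3 + 1 = 4$)
$v = -8$ ($v = 2 \left(-1\right) 4 = \left(-2\right) 4 = -8$)
$\frac{251 + 159}{-87 + v} + 297 \cdot 454 = \frac{251 + 159}{-87 - 8} + 297 \cdot 454 = \frac{410}{-95} + 134838 = 410 \left(- \frac{1}{95}\right) + 134838 = - \frac{82}{19} + 134838 = \frac{2561840}{19}$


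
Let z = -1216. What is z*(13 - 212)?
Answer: 241984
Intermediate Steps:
z*(13 - 212) = -1216*(13 - 212) = -1216*(-199) = 241984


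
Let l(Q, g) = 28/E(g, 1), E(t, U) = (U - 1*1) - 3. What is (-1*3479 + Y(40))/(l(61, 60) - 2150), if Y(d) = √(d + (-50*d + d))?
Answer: 10437/6478 - 12*I*√30/3239 ≈ 1.6111 - 0.020292*I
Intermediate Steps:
E(t, U) = -4 + U (E(t, U) = (U - 1) - 3 = (-1 + U) - 3 = -4 + U)
l(Q, g) = -28/3 (l(Q, g) = 28/(-4 + 1) = 28/(-3) = 28*(-⅓) = -28/3)
Y(d) = 4*√3*√(-d) (Y(d) = √(d - 49*d) = √(-48*d) = 4*√3*√(-d))
(-1*3479 + Y(40))/(l(61, 60) - 2150) = (-1*3479 + 4*√3*√(-1*40))/(-28/3 - 2150) = (-3479 + 4*√3*√(-40))/(-6478/3) = (-3479 + 4*√3*(2*I*√10))*(-3/6478) = (-3479 + 8*I*√30)*(-3/6478) = 10437/6478 - 12*I*√30/3239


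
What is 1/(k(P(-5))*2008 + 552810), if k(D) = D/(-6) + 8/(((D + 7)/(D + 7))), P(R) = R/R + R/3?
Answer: 9/5121874 ≈ 1.7572e-6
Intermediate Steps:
P(R) = 1 + R/3 (P(R) = 1 + R*(⅓) = 1 + R/3)
k(D) = 8 - D/6 (k(D) = D*(-⅙) + 8/(((7 + D)/(7 + D))) = -D/6 + 8/1 = -D/6 + 8*1 = -D/6 + 8 = 8 - D/6)
1/(k(P(-5))*2008 + 552810) = 1/((8 - (1 + (⅓)*(-5))/6)*2008 + 552810) = 1/((8 - (1 - 5/3)/6)*2008 + 552810) = 1/((8 - ⅙*(-⅔))*2008 + 552810) = 1/((8 + ⅑)*2008 + 552810) = 1/((73/9)*2008 + 552810) = 1/(146584/9 + 552810) = 1/(5121874/9) = 9/5121874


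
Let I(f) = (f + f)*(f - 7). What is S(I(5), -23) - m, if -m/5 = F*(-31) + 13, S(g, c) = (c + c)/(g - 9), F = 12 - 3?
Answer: -38524/29 ≈ -1328.4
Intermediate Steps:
F = 9
I(f) = 2*f*(-7 + f) (I(f) = (2*f)*(-7 + f) = 2*f*(-7 + f))
S(g, c) = 2*c/(-9 + g) (S(g, c) = (2*c)/(-9 + g) = 2*c/(-9 + g))
m = 1330 (m = -5*(9*(-31) + 13) = -5*(-279 + 13) = -5*(-266) = 1330)
S(I(5), -23) - m = 2*(-23)/(-9 + 2*5*(-7 + 5)) - 1*1330 = 2*(-23)/(-9 + 2*5*(-2)) - 1330 = 2*(-23)/(-9 - 20) - 1330 = 2*(-23)/(-29) - 1330 = 2*(-23)*(-1/29) - 1330 = 46/29 - 1330 = -38524/29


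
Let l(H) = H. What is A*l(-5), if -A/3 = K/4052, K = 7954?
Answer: 59655/2026 ≈ 29.445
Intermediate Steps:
A = -11931/2026 (A = -23862/4052 = -3*3977/2026 = -11931/2026 ≈ -5.8889)
A*l(-5) = -11931/2026*(-5) = 59655/2026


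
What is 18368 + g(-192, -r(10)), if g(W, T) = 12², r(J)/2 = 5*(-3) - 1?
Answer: 18512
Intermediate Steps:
r(J) = -32 (r(J) = 2*(5*(-3) - 1) = 2*(-15 - 1) = 2*(-16) = -32)
g(W, T) = 144
18368 + g(-192, -r(10)) = 18368 + 144 = 18512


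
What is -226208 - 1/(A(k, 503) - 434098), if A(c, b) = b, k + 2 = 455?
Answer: -98082657759/433595 ≈ -2.2621e+5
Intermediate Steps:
k = 453 (k = -2 + 455 = 453)
-226208 - 1/(A(k, 503) - 434098) = -226208 - 1/(503 - 434098) = -226208 - 1/(-433595) = -226208 - 1*(-1/433595) = -226208 + 1/433595 = -98082657759/433595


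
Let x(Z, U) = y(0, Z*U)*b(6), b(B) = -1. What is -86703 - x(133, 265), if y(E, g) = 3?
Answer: -86700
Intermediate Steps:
x(Z, U) = -3 (x(Z, U) = 3*(-1) = -3)
-86703 - x(133, 265) = -86703 - 1*(-3) = -86703 + 3 = -86700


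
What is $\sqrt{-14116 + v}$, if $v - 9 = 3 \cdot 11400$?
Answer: $\sqrt{20093} \approx 141.75$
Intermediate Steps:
$v = 34209$ ($v = 9 + 3 \cdot 11400 = 9 + 34200 = 34209$)
$\sqrt{-14116 + v} = \sqrt{-14116 + 34209} = \sqrt{20093}$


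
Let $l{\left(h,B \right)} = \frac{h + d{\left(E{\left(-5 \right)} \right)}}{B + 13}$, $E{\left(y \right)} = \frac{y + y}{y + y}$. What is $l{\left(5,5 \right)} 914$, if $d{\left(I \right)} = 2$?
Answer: $\frac{3199}{9} \approx 355.44$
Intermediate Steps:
$E{\left(y \right)} = 1$ ($E{\left(y \right)} = \frac{2 y}{2 y} = 2 y \frac{1}{2 y} = 1$)
$l{\left(h,B \right)} = \frac{2 + h}{13 + B}$ ($l{\left(h,B \right)} = \frac{h + 2}{B + 13} = \frac{2 + h}{13 + B}$)
$l{\left(5,5 \right)} 914 = \frac{2 + 5}{13 + 5} \cdot 914 = \frac{1}{18} \cdot 7 \cdot 914 = \frac{7}{18} \cdot 914 = \frac{3199}{9}$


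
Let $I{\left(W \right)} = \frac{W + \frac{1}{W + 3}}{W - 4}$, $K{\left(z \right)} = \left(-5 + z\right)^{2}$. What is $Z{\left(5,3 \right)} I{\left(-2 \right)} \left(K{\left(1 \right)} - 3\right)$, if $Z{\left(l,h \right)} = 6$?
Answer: $13$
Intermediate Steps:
$I{\left(W \right)} = \frac{W + \frac{1}{3 + W}}{-4 + W}$
$Z{\left(5,3 \right)} I{\left(-2 \right)} \left(K{\left(1 \right)} - 3\right) = 6 \frac{1 + \left(-2\right)^{2} + 3 \left(-2\right)}{-12 + \left(-2\right)^{2} - -2} \left(\left(-5 + 1\right)^{2} - 3\right) = 6 \frac{1 + 4 - 6}{-12 + 4 + 2} \left(\left(-4\right)^{2} - 3\right) = 6 \frac{1}{-6} \left(-1\right) \left(16 - 3\right) = 6 \left(\left(- \frac{1}{6}\right) \left(-1\right)\right) 13 = 6 \cdot \frac{1}{6} \cdot 13 = 1 \cdot 13 = 13$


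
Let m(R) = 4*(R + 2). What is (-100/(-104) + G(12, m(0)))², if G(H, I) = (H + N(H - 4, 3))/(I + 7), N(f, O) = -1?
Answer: 436921/152100 ≈ 2.8726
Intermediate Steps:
m(R) = 8 + 4*R (m(R) = 4*(2 + R) = 8 + 4*R)
G(H, I) = (-1 + H)/(7 + I) (G(H, I) = (H - 1)/(I + 7) = (-1 + H)/(7 + I))
(-100/(-104) + G(12, m(0)))² = (-100/(-104) + (-1 + 12)/(7 + (8 + 4*0)))² = (-100*(-1/104) + 11/(7 + (8 + 0)))² = (25/26 + 11/(7 + 8))² = (25/26 + 11/15)² = (661/390)² = 436921/152100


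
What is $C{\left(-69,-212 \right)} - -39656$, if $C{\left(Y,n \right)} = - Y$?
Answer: $39725$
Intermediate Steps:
$C{\left(-69,-212 \right)} - -39656 = \left(-1\right) \left(-69\right) - -39656 = 69 + 39656 = 39725$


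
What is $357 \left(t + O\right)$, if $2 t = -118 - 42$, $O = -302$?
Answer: $-136374$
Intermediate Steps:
$t = -80$ ($t = \frac{-118 - 42}{2} = \frac{1}{2} \left(-160\right) = -80$)
$357 \left(t + O\right) = 357 \left(-80 - 302\right) = 357 \left(-382\right) = -136374$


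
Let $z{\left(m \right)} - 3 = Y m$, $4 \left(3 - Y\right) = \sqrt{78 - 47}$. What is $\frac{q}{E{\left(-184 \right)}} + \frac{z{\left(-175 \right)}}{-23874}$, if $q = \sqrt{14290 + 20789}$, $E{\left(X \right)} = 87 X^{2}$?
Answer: $\frac{87}{3979} - \frac{175 \sqrt{31}}{95496} + \frac{\sqrt{35079}}{2945472} \approx 0.011725$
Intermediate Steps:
$Y = 3 - \frac{\sqrt{31}}{4}$ ($Y = 3 - \frac{\sqrt{78 - 47}}{4} = 3 - \frac{\sqrt{31}}{4} \approx 1.6081$)
$q = \sqrt{35079} \approx 187.29$
$z{\left(m \right)} = 3 + m \left(3 - \frac{\sqrt{31}}{4}\right)$ ($z{\left(m \right)} = 3 + \left(3 - \frac{\sqrt{31}}{4}\right) m = 3 + m \left(3 - \frac{\sqrt{31}}{4}\right)$)
$\frac{q}{E{\left(-184 \right)}} + \frac{z{\left(-175 \right)}}{-23874} = \frac{\sqrt{35079}}{87 \left(-184\right)^{2}} + \frac{3 + \frac{1}{4} \left(-175\right) \left(12 - \sqrt{31}\right)}{-23874} = \frac{\sqrt{35079}}{87 \cdot 33856} + \left(3 - \left(525 - \frac{175 \sqrt{31}}{4}\right)\right) \left(- \frac{1}{23874}\right) = \frac{\sqrt{35079}}{2945472} + \left(-522 + \frac{175 \sqrt{31}}{4}\right) \left(- \frac{1}{23874}\right) = \sqrt{35079} \cdot \frac{1}{2945472} + \left(\frac{87}{3979} - \frac{175 \sqrt{31}}{95496}\right) = \frac{\sqrt{35079}}{2945472} + \left(\frac{87}{3979} - \frac{175 \sqrt{31}}{95496}\right) = \frac{87}{3979} - \frac{175 \sqrt{31}}{95496} + \frac{\sqrt{35079}}{2945472}$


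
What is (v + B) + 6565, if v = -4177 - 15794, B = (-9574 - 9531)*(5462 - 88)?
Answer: -102683676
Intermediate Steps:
B = -102670270 (B = -19105*5374 = -102670270)
v = -19971
(v + B) + 6565 = (-19971 - 102670270) + 6565 = -102690241 + 6565 = -102683676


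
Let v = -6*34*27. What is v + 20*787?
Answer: 10232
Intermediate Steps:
v = -5508 (v = -204*27 = -5508)
v + 20*787 = -5508 + 20*787 = -5508 + 15740 = 10232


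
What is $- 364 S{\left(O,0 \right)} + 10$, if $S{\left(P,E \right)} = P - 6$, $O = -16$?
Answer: $8018$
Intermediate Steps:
$S{\left(P,E \right)} = -6 + P$
$- 364 S{\left(O,0 \right)} + 10 = - 364 \left(-6 - 16\right) + 10 = \left(-364\right) \left(-22\right) + 10 = 8008 + 10 = 8018$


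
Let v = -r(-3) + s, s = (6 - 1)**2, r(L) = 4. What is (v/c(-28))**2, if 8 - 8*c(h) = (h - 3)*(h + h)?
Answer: 49/5184 ≈ 0.0094522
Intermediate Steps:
c(h) = 1 - h*(-3 + h)/4 (c(h) = 1 - (h - 3)*(h + h)/8 = 1 - (-3 + h)*2*h/8 = 1 - h*(-3 + h)/4)
s = 25 (s = 5**2 = 25)
v = 21 (v = -1*4 + 25 = -4 + 25 = 21)
(v/c(-28))**2 = (21/(1 - 1/4*(-28)**2 + (3/4)*(-28)))**2 = (21/(1 - 1/4*784 - 21))**2 = (21/(1 - 196 - 21))**2 = (21/(-216))**2 = (21*(-1/216))**2 = (-7/72)**2 = 49/5184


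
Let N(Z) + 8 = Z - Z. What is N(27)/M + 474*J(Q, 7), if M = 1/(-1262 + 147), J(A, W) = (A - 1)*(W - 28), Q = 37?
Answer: -349424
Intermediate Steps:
N(Z) = -8 (N(Z) = -8 + (Z - Z) = -8 + 0 = -8)
J(A, W) = (-1 + A)*(-28 + W)
M = -1/1115 (M = 1/(-1115) = -1/1115 ≈ -0.00089686)
N(27)/M + 474*J(Q, 7) = -8/(-1/1115) + 474*(28 - 1*7 - 28*37 + 37*7) = -8*(-1115) + 474*(28 - 7 - 1036 + 259) = 8920 + 474*(-756) = 8920 - 358344 = -349424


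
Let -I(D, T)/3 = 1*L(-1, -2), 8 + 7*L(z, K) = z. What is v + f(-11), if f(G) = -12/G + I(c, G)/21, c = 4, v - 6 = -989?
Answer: -529150/539 ≈ -981.73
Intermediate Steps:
v = -983 (v = 6 - 989 = -983)
L(z, K) = -8/7 + z/7
I(D, T) = 27/7 (I(D, T) = -3*(-8/7 + (⅐)*(-1)) = -3*(-8/7 - ⅐) = -3*(-9)/7 = -3*(-9/7) = 27/7)
f(G) = 9/49 - 12/G (f(G) = -12/G + (27/7)/21 = -12/G + (27/7)*(1/21) = -12/G + 9/49 = 9/49 - 12/G)
v + f(-11) = -983 + (9/49 - 12/(-11)) = -983 + (9/49 - 12*(-1/11)) = -983 + (9/49 + 12/11) = -983 + 687/539 = -529150/539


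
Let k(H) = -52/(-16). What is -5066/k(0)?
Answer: -20264/13 ≈ -1558.8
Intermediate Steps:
k(H) = 13/4 (k(H) = -52*(-1/16) = 13/4)
-5066/k(0) = -5066/13/4 = -5066*4/13 = -20264/13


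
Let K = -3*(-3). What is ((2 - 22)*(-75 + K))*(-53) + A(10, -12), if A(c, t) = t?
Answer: -69972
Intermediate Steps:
K = 9
((2 - 22)*(-75 + K))*(-53) + A(10, -12) = ((2 - 22)*(-75 + 9))*(-53) - 12 = -20*(-66)*(-53) - 12 = 1320*(-53) - 12 = -69960 - 12 = -69972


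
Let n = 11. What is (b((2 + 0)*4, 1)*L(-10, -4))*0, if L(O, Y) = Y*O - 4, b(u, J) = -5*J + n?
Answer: 0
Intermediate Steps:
b(u, J) = 11 - 5*J (b(u, J) = -5*J + 11 = 11 - 5*J)
L(O, Y) = -4 + O*Y (L(O, Y) = O*Y - 4 = -4 + O*Y)
(b((2 + 0)*4, 1)*L(-10, -4))*0 = ((11 - 5*1)*(-4 - 10*(-4)))*0 = ((11 - 5)*(-4 + 40))*0 = (6*36)*0 = 216*0 = 0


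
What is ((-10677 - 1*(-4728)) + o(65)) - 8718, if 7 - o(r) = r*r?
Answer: -18885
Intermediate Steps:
o(r) = 7 - r² (o(r) = 7 - r*r = 7 - r²)
((-10677 - 1*(-4728)) + o(65)) - 8718 = ((-10677 - 1*(-4728)) + (7 - 1*65²)) - 8718 = ((-10677 + 4728) + (7 - 1*4225)) - 8718 = (-5949 + (7 - 4225)) - 8718 = (-5949 - 4218) - 8718 = -10167 - 8718 = -18885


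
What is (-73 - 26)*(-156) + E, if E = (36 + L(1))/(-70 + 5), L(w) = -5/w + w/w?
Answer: 1003828/65 ≈ 15444.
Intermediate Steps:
L(w) = 1 - 5/w (L(w) = -5/w + 1 = 1 - 5/w)
E = -32/65 (E = (36 + (-5 + 1)/1)/(-70 + 5) = (36 + 1*(-4))/(-65) = (36 - 4)*(-1/65) = 32*(-1/65) = -32/65 ≈ -0.49231)
(-73 - 26)*(-156) + E = (-73 - 26)*(-156) - 32/65 = -99*(-156) - 32/65 = 15444 - 32/65 = 1003828/65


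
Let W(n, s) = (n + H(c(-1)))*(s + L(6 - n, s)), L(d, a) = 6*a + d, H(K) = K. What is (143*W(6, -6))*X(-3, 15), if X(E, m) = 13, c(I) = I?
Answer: -390390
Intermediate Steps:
L(d, a) = d + 6*a
W(n, s) = (-1 + n)*(6 - n + 7*s) (W(n, s) = (n - 1)*(s + ((6 - n) + 6*s)) = (-1 + n)*(s + (6 - n + 6*s)) = (-1 + n)*(6 - n + 7*s))
(143*W(6, -6))*X(-3, 15) = (143*(-6 - 1*6² - 7*(-6) + 7*6 + 7*6*(-6)))*13 = (143*(-6 - 1*36 + 42 + 42 - 252))*13 = (143*(-6 - 36 + 42 + 42 - 252))*13 = (143*(-210))*13 = -30030*13 = -390390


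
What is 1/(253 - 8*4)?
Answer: 1/221 ≈ 0.0045249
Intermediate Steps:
1/(253 - 8*4) = 1/(253 - 32) = 1/221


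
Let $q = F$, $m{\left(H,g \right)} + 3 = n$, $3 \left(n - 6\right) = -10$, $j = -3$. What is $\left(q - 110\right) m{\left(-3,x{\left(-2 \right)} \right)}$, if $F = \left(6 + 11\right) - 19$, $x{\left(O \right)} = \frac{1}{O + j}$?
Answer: $\frac{112}{3} \approx 37.333$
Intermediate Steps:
$n = \frac{8}{3}$ ($n = 6 + \frac{1}{3} \left(-10\right) = 6 - \frac{10}{3} = \frac{8}{3} \approx 2.6667$)
$x{\left(O \right)} = \frac{1}{-3 + O}$ ($x{\left(O \right)} = \frac{1}{O - 3} = \frac{1}{-3 + O}$)
$m{\left(H,g \right)} = - \frac{1}{3}$ ($m{\left(H,g \right)} = -3 + \frac{8}{3} = - \frac{1}{3}$)
$F = -2$ ($F = 17 - 19 = -2$)
$q = -2$
$\left(q - 110\right) m{\left(-3,x{\left(-2 \right)} \right)} = \left(-2 - 110\right) \left(- \frac{1}{3}\right) = \left(-112\right) \left(- \frac{1}{3}\right) = \frac{112}{3}$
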